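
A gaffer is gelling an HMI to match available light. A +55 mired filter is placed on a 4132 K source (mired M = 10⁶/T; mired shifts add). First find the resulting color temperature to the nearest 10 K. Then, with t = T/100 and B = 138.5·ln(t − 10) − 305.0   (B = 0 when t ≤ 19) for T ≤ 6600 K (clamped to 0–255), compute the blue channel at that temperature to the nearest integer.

M_in = 10⁶/4132 = 242.01; M_out = 242.01 + (+55) = 297.01.
T_out = 10⁶/297.01 = 3366.8 K → 3370 K; t = 33.7.
B = 138.5·ln(33.7 − 10) − 305.0 = 138.5·ln 23.7 − 305.0 = 138.5·3.1655 − 305.0 = 133.418.
Rounded: 133.

133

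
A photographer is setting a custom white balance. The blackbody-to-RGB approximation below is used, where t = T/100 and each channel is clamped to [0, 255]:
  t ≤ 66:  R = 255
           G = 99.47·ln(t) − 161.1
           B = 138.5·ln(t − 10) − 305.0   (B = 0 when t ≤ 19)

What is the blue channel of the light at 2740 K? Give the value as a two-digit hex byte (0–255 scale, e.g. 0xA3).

t = 2740/100 = 27.4; the t ≤ 66 branch applies.
B = 138.5·ln(27.4 − 10) − 305.0 = 138.5·ln 17.4 − 305.0 = 138.5·2.8565 − 305.0 = 90.621.
Rounded: 91; in hex, 0x5B.

0x5B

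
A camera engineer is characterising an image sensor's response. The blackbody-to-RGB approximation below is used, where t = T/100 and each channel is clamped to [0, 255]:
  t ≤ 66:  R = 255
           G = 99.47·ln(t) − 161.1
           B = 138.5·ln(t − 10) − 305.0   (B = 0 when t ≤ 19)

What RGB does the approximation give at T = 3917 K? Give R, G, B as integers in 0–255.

R=255, G=204, B=162

t = 3917/100 = 39.17; the t ≤ 66 branch applies.
R = 255 by definition for t ≤ 66.
G = 99.47·ln 39.17 − 161.1 = 99.47·3.6679 − 161.1 = 203.747.
B = 138.5·ln(39.17 − 10) − 305.0 = 138.5·ln 29.17 − 305.0 = 138.5·3.3731 − 305.0 = 162.180.
Rounded: (255, 204, 162).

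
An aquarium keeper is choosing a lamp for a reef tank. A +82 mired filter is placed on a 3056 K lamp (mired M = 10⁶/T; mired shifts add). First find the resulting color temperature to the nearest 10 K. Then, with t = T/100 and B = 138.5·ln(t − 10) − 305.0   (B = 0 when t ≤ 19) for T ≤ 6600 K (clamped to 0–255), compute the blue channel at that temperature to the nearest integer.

M_in = 10⁶/3056 = 327.23; M_out = 327.23 + (+82) = 409.23.
T_out = 10⁶/409.23 = 2443.6 K → 2440 K; t = 24.4.
B = 138.5·ln(24.4 − 10) − 305.0 = 138.5·ln 14.4 − 305.0 = 138.5·2.6672 − 305.0 = 64.411.
Rounded: 64.

64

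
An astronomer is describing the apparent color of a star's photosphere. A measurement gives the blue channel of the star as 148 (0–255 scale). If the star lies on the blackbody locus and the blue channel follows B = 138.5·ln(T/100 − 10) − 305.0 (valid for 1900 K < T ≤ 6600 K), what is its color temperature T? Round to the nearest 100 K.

ln(t − 10) = (148 + 305.0) / 138.5 = 3.2708.
t − 10 = e^3.2708 = 26.331, so t = 36.331.
T = 100·t = 3633 K → 3600 K to the nearest 100 K.

3600 K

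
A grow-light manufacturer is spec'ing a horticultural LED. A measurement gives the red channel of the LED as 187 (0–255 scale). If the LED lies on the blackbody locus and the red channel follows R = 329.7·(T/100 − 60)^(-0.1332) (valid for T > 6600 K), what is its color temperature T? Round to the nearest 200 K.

(t − 60)^(-0.1332) = 187/329.7 = 0.56718.
t − 60 = 0.56718^(1/-0.1332) = 0.56718^(-7.508) = 70.620, so t = 130.620.
T = 100·t = 13062 K → 13000 K to the nearest 200 K.

13000 K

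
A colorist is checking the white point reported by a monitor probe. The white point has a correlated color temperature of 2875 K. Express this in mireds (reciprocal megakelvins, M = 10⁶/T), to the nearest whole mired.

M = 10⁶ / 2875 = 347.826 → 348 mireds.

348 mireds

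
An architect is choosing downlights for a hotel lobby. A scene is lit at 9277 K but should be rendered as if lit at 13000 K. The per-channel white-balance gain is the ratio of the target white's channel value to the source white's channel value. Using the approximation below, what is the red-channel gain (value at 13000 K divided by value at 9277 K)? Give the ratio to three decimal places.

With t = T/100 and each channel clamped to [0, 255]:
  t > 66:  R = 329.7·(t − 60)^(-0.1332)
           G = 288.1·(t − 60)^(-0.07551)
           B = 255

At 9277 K (t = 92.77):
  R = 329.7·(92.77 − 60)^(-0.1332) = 329.7·32.77^(-0.1332) = 329.7·0.62826 = 207.137.
At 13000 K (t = 130):
  R = 329.7·(130 − 60)^(-0.1332) = 329.7·70^(-0.1332) = 329.7·0.56785 = 187.220.
Gain = 187.220 / 207.137 = 0.9038 → 0.904.

0.904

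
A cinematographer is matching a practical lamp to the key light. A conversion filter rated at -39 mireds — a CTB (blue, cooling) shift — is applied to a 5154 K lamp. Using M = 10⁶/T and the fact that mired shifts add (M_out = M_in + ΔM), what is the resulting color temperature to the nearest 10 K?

6450 K

M_in = 10⁶/5154 = 194.02 mireds.
M_out = 194.02 + (-39) = 155.02 mireds.
T_out = 10⁶/155.02 = 6450.6 K → 6450 K.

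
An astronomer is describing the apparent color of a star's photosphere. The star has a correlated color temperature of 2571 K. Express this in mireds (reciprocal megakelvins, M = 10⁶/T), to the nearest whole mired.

M = 10⁶ / 2571 = 388.954 → 389 mireds.

389 mireds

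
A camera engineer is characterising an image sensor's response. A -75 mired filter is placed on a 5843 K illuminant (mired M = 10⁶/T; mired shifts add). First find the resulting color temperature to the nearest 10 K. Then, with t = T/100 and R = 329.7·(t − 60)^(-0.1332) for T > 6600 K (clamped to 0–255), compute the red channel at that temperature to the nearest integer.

199

M_in = 10⁶/5843 = 171.14; M_out = 171.14 + (-75) = 96.14.
T_out = 10⁶/96.14 = 10401.0 K → 10400 K; t = 104.
R = 329.7·(104 − 60)^(-0.1332) = 329.7·44^(-0.1332) = 329.7·0.60408 = 199.164.
Rounded: 199.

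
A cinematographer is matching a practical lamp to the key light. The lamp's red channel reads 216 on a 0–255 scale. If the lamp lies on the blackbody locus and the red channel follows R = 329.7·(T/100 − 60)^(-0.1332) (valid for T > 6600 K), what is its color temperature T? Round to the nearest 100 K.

(t − 60)^(-0.1332) = 216/329.7 = 0.65514.
t − 60 = 0.65514^(1/-0.1332) = 0.65514^(-7.508) = 23.926, so t = 83.926.
T = 100·t = 8393 K → 8400 K to the nearest 100 K.

8400 K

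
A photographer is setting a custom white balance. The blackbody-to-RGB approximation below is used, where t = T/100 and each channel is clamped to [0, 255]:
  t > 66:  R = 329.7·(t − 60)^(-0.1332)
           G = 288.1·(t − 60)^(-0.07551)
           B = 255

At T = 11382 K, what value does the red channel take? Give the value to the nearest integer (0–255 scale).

t = 11382/100 = 113.82; the t > 66 branch applies.
R = 329.7·(113.82 − 60)^(-0.1332) = 329.7·53.82^(-0.1332) = 329.7·0.58808 = 193.891.
Rounded: 194.

194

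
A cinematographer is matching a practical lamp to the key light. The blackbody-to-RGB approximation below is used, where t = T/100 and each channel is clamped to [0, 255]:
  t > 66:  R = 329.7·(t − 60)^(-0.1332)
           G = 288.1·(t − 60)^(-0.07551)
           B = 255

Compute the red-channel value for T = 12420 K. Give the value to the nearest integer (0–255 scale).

t = 12420/100 = 124.2; the t > 66 branch applies.
R = 329.7·(124.2 − 60)^(-0.1332) = 329.7·64.2^(-0.1332) = 329.7·0.57443 = 189.389.
Rounded: 189.

189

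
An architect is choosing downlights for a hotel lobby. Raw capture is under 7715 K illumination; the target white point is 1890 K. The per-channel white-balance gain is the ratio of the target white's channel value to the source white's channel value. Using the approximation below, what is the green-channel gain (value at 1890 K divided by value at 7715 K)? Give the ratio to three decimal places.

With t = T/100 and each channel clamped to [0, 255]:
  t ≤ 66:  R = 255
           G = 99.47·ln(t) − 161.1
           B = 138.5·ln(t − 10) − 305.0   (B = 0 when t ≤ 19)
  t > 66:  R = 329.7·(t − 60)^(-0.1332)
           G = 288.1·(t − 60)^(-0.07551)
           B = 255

0.565

At 7715 K (t = 77.15):
  G = 288.1·(77.15 − 60)^(-0.07551) = 288.1·17.15^(-0.07551) = 288.1·0.80686 = 232.458.
At 1890 K (t = 18.9):
  G = 99.47·ln 18.9 − 161.1 = 99.47·2.9392 − 161.1 = 131.258.
Gain = 131.258 / 232.458 = 0.5647 → 0.565.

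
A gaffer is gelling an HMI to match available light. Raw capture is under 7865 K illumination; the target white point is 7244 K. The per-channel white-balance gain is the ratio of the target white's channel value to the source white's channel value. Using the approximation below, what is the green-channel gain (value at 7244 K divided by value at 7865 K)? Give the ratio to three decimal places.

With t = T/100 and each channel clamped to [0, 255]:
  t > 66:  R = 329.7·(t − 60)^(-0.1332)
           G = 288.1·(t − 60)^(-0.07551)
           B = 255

At 7865 K (t = 78.65):
  G = 288.1·(78.65 − 60)^(-0.07551) = 288.1·18.65^(-0.07551) = 288.1·0.80177 = 230.991.
At 7244 K (t = 72.44):
  G = 288.1·(72.44 − 60)^(-0.07551) = 288.1·12.44^(-0.07551) = 288.1·0.82667 = 238.162.
Gain = 238.162 / 230.991 = 1.0310 → 1.031.

1.031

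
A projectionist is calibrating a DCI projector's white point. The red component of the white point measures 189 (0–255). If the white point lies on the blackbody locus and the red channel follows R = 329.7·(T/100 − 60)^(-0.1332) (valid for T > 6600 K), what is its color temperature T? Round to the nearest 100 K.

(t − 60)^(-0.1332) = 189/329.7 = 0.57325.
t − 60 = 0.57325^(1/-0.1332) = 0.57325^(-7.508) = 65.199, so t = 125.199.
T = 100·t = 12520 K → 12500 K to the nearest 100 K.

12500 K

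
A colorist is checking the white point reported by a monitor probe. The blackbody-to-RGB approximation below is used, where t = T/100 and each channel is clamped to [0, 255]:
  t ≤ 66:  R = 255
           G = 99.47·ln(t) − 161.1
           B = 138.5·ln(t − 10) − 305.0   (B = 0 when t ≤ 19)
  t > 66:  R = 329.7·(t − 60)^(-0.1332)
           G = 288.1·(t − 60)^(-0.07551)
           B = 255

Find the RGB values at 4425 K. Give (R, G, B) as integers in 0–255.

t = 4425/100 = 44.25; the t ≤ 66 branch applies.
R = 255 by definition for t ≤ 66.
G = 99.47·ln 44.25 − 161.1 = 99.47·3.7899 − 161.1 = 215.877.
B = 138.5·ln(44.25 − 10) − 305.0 = 138.5·ln 34.25 − 305.0 = 138.5·3.5337 − 305.0 = 184.416.
Rounded: (255, 216, 184).

(255, 216, 184)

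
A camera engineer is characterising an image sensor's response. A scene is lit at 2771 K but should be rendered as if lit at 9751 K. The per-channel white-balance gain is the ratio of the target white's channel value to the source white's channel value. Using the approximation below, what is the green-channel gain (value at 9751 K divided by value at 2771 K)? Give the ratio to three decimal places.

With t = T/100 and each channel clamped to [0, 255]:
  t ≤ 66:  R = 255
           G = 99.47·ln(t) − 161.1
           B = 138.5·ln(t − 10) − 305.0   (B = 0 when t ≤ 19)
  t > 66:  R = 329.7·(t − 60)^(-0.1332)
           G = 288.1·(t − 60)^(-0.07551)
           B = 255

At 2771 K (t = 27.71):
  G = 99.47·ln 27.71 − 161.1 = 99.47·3.3218 − 161.1 = 169.319.
At 9751 K (t = 97.51):
  G = 288.1·(97.51 − 60)^(-0.07551) = 288.1·37.51^(-0.07551) = 288.1·0.76056 = 219.119.
Gain = 219.119 / 169.319 = 1.2941 → 1.294.

1.294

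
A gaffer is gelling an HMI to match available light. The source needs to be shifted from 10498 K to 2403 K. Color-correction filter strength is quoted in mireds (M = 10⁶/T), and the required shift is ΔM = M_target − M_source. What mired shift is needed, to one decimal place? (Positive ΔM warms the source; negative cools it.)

+320.9 mireds

M_source = 10⁶/10498 = 95.256; M_target = 10⁶/2403 = 416.146.
ΔM = 416.146 − 95.256 = 320.890 → +320.9 mireds, a warming shift.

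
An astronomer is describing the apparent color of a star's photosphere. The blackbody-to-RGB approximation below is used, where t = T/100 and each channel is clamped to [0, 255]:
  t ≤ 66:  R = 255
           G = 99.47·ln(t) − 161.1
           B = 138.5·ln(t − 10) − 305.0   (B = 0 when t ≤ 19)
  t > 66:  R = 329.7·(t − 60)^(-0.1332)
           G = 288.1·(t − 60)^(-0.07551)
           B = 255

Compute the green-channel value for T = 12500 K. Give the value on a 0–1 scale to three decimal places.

t = 12500/100 = 125; the t > 66 branch applies.
G = 288.1·(125 − 60)^(-0.07551) = 288.1·65^(-0.07551) = 288.1·0.72964 = 210.208.
On a 0–1 scale: 210.208/255 = 0.8243 → 0.824.

0.824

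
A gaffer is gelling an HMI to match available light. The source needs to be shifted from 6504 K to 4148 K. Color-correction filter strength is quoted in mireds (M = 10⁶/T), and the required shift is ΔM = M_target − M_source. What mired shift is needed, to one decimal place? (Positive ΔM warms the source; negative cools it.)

M_source = 10⁶/6504 = 153.752; M_target = 10⁶/4148 = 241.080.
ΔM = 241.080 − 153.752 = 87.329 → +87.3 mireds, a warming shift.

+87.3 mireds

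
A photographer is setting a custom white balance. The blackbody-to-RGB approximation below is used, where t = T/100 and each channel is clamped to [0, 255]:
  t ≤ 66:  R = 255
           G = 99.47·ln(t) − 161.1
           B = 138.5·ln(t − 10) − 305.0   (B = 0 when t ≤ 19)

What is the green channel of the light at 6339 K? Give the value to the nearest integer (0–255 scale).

252

t = 6339/100 = 63.39; the t ≤ 66 branch applies.
G = 99.47·ln 63.39 − 161.1 = 99.47·4.1493 − 161.1 = 251.631.
Rounded: 252.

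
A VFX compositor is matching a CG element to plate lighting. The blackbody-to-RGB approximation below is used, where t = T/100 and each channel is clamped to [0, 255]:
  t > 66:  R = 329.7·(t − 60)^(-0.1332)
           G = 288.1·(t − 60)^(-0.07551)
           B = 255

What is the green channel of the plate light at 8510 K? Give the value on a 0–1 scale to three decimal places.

0.886

t = 8510/100 = 85.1; the t > 66 branch applies.
G = 288.1·(85.1 − 60)^(-0.07551) = 288.1·25.1^(-0.07551) = 288.1·0.78399 = 225.868.
On a 0–1 scale: 225.868/255 = 0.8858 → 0.886.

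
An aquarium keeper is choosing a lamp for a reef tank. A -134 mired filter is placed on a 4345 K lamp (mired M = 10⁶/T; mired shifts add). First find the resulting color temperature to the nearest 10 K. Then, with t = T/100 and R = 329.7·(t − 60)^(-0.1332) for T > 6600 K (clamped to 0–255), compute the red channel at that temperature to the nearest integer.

199

M_in = 10⁶/4345 = 230.15; M_out = 230.15 + (-134) = 96.15.
T_out = 10⁶/96.15 = 10400.5 K → 10400 K; t = 104.
R = 329.7·(104 − 60)^(-0.1332) = 329.7·44^(-0.1332) = 329.7·0.60408 = 199.164.
Rounded: 199.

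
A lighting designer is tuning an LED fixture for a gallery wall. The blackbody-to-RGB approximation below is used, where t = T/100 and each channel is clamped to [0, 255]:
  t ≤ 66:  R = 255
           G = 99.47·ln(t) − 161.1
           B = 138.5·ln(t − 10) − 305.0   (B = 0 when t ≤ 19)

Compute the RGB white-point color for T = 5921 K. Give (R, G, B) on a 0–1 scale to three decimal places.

t = 5921/100 = 59.21; the t ≤ 66 branch applies.
R = 255 by definition for t ≤ 66.
G = 99.47·ln 59.21 − 161.1 = 99.47·4.0811 − 161.1 = 244.846.
B = 138.5·ln(59.21 − 10) − 305.0 = 138.5·ln 49.21 − 305.0 = 138.5·3.8961 − 305.0 = 234.609.
Dividing each by 255: (1.0000, 0.9602, 0.9200) → (1.000, 0.960, 0.920).

(1.000, 0.960, 0.920)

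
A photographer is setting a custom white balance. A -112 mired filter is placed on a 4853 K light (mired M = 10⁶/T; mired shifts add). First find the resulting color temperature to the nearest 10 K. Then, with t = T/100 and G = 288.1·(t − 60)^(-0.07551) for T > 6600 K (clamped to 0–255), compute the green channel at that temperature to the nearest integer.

216

M_in = 10⁶/4853 = 206.06; M_out = 206.06 + (-112) = 94.06.
T_out = 10⁶/94.06 = 10631.7 K → 10630 K; t = 106.3.
G = 288.1·(106.3 − 60)^(-0.07551) = 288.1·46.3^(-0.07551) = 288.1·0.74857 = 215.663.
Rounded: 216.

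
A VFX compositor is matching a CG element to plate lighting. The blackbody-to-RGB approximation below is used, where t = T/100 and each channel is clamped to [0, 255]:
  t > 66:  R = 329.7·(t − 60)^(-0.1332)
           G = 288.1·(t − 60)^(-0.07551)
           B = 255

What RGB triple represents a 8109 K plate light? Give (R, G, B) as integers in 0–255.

(220, 229, 255)

t = 8109/100 = 81.09; the t > 66 branch applies.
R = 329.7·(81.09 − 60)^(-0.1332) = 329.7·21.09^(-0.1332) = 329.7·0.66624 = 219.660.
G = 288.1·(81.09 − 60)^(-0.07551) = 288.1·21.09^(-0.07551) = 288.1·0.79436 = 228.856.
B = 255 by definition for t > 66.
Rounded: (220, 229, 255).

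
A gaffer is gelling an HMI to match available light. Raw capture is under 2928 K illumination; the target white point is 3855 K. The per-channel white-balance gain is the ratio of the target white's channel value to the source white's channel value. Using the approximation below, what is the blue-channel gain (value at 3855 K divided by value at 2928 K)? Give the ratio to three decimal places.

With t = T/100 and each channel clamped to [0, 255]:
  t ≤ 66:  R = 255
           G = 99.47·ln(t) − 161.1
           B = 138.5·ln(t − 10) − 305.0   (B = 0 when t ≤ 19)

At 2928 K (t = 29.28):
  B = 138.5·ln(29.28 − 10) − 305.0 = 138.5·ln 19.28 − 305.0 = 138.5·2.9591 − 305.0 = 104.831.
At 3855 K (t = 38.55):
  B = 138.5·ln(38.55 − 10) − 305.0 = 138.5·ln 28.55 − 305.0 = 138.5·3.3517 − 305.0 = 159.204.
Gain = 159.204 / 104.831 = 1.5187 → 1.519.

1.519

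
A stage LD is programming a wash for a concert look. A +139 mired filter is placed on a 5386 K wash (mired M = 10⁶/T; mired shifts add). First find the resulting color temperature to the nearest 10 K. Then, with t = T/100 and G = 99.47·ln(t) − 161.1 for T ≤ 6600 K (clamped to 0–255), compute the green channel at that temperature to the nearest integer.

M_in = 10⁶/5386 = 185.67; M_out = 185.67 + (+139) = 324.67.
T_out = 10⁶/324.67 = 3080.1 K → 3080 K; t = 30.8.
G = 99.47·ln 30.8 − 161.1 = 99.47·3.4275 − 161.1 = 179.835.
Rounded: 180.

180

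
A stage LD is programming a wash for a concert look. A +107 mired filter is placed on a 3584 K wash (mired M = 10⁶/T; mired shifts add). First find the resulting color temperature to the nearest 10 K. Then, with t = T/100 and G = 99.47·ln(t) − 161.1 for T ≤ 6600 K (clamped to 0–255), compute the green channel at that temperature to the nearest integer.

M_in = 10⁶/3584 = 279.02; M_out = 279.02 + (+107) = 386.02.
T_out = 10⁶/386.02 = 2590.6 K → 2590 K; t = 25.9.
G = 99.47·ln 25.9 − 161.1 = 99.47·3.2542 − 161.1 = 162.600.
Rounded: 163.

163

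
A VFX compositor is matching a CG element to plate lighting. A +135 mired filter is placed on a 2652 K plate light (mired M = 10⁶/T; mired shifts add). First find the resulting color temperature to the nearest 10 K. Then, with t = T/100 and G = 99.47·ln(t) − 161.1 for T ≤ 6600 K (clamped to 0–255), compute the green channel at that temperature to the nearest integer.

134

M_in = 10⁶/2652 = 377.07; M_out = 377.07 + (+135) = 512.07.
T_out = 10⁶/512.07 = 1952.8 K → 1950 K; t = 19.5.
G = 99.47·ln 19.5 − 161.1 = 99.47·2.9704 − 161.1 = 134.367.
Rounded: 134.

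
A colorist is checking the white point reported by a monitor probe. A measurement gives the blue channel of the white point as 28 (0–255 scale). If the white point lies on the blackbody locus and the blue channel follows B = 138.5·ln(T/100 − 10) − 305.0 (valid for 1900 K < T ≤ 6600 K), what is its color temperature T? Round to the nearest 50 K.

2100 K

ln(t − 10) = (28 + 305.0) / 138.5 = 2.4043.
t − 10 = e^2.4043 = 11.071, so t = 21.071.
T = 100·t = 2107 K → 2100 K to the nearest 50 K.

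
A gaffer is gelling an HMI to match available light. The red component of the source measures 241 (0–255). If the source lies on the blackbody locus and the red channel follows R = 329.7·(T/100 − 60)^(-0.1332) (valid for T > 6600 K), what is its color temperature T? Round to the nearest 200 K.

7000 K

(t − 60)^(-0.1332) = 241/329.7 = 0.73097.
t − 60 = 0.73097^(1/-0.1332) = 0.73097^(-7.508) = 10.514, so t = 70.514.
T = 100·t = 7051 K → 7000 K to the nearest 200 K.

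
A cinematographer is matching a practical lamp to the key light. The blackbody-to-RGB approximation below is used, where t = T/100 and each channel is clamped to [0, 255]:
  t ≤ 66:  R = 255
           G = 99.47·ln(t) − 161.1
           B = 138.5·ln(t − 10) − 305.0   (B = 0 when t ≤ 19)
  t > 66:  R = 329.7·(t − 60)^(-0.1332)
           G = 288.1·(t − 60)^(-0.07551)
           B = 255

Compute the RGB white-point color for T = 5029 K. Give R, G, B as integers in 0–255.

R=255, G=229, B=207

t = 5029/100 = 50.29; the t ≤ 66 branch applies.
R = 255 by definition for t ≤ 66.
G = 99.47·ln 50.29 − 161.1 = 99.47·3.9178 − 161.1 = 228.604.
B = 138.5·ln(50.29 − 10) − 305.0 = 138.5·ln 40.29 − 305.0 = 138.5·3.6961 − 305.0 = 206.910.
Rounded: (255, 229, 207).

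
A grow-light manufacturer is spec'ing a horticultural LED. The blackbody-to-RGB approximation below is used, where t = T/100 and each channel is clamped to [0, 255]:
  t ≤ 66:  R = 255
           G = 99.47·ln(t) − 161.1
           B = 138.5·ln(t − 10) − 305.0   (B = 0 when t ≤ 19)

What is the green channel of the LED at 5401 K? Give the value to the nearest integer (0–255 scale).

236

t = 5401/100 = 54.01; the t ≤ 66 branch applies.
G = 99.47·ln 54.01 − 161.1 = 99.47·3.9892 − 161.1 = 235.703.
Rounded: 236.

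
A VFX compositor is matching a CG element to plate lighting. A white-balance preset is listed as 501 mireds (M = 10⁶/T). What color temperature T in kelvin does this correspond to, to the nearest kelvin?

T = 10⁶ / 501 = 1996.01 K → 1996 K.

1996 K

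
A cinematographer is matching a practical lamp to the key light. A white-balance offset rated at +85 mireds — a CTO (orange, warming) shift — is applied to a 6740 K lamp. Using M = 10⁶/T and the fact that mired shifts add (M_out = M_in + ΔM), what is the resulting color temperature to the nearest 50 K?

M_in = 10⁶/6740 = 148.37 mireds.
M_out = 148.37 + (+85) = 233.37 mireds.
T_out = 10⁶/233.37 = 4285.1 K → 4300 K.

4300 K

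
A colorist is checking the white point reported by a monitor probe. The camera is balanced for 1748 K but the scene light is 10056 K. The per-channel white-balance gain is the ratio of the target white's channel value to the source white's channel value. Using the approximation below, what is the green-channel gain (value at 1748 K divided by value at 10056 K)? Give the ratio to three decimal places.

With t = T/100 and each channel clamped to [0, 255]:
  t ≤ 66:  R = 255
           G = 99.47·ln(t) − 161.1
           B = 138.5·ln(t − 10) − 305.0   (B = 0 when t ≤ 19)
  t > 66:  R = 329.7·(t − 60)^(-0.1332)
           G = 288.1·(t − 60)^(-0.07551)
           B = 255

0.567

At 10056 K (t = 100.56):
  G = 288.1·(100.56 − 60)^(-0.07551) = 288.1·40.56^(-0.07551) = 288.1·0.75609 = 217.829.
At 1748 K (t = 17.48):
  G = 99.47·ln 17.48 − 161.1 = 99.47·2.8611 − 161.1 = 123.489.
Gain = 123.489 / 217.829 = 0.5669 → 0.567.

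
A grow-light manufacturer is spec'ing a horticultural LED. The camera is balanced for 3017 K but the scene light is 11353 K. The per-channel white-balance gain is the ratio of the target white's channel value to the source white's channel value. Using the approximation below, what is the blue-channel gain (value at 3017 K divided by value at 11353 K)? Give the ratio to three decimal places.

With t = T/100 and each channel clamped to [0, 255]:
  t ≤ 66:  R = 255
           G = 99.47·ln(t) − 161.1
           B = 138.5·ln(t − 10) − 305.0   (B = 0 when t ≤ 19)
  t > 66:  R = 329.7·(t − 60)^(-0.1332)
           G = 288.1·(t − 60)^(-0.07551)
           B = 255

0.436

At 11353 K (t = 113.53):
  B = 255 by definition for t > 66.
At 3017 K (t = 30.17):
  B = 138.5·ln(30.17 − 10) − 305.0 = 138.5·ln 20.17 − 305.0 = 138.5·3.0042 − 305.0 = 111.081.
Gain = 111.081 / 255.000 = 0.4356 → 0.436.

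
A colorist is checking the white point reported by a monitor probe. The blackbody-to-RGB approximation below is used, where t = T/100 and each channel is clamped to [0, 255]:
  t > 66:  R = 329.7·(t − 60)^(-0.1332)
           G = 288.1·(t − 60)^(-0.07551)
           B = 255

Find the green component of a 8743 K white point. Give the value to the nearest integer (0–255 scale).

t = 8743/100 = 87.43; the t > 66 branch applies.
G = 288.1·(87.43 − 60)^(-0.07551) = 288.1·27.43^(-0.07551) = 288.1·0.77875 = 224.359.
Rounded: 224.

224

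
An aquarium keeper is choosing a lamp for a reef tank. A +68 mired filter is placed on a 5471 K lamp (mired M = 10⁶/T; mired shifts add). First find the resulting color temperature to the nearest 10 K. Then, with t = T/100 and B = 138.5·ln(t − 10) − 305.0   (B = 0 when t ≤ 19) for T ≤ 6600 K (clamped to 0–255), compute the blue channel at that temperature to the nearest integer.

M_in = 10⁶/5471 = 182.78; M_out = 182.78 + (+68) = 250.78.
T_out = 10⁶/250.78 = 3987.5 K → 3990 K; t = 39.9.
B = 138.5·ln(39.9 − 10) − 305.0 = 138.5·ln 29.9 − 305.0 = 138.5·3.3979 − 305.0 = 165.603.
Rounded: 166.

166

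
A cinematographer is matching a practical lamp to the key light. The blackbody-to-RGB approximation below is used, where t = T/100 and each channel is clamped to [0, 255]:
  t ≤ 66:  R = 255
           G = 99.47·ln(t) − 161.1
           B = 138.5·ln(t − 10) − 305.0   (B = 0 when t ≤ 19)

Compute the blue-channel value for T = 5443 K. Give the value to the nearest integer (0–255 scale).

t = 5443/100 = 54.43; the t ≤ 66 branch applies.
B = 138.5·ln(54.43 − 10) − 305.0 = 138.5·ln 44.43 − 305.0 = 138.5·3.7939 − 305.0 = 220.457.
Rounded: 220.

220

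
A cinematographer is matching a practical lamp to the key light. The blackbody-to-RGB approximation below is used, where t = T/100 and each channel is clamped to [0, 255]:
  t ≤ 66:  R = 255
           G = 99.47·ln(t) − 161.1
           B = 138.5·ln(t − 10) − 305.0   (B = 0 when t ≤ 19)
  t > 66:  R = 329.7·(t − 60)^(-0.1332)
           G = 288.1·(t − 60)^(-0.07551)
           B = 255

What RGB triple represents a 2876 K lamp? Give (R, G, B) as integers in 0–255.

(255, 173, 101)

t = 2876/100 = 28.76; the t ≤ 66 branch applies.
R = 255 by definition for t ≤ 66.
G = 99.47·ln 28.76 − 161.1 = 99.47·3.3590 − 161.1 = 173.018.
B = 138.5·ln(28.76 − 10) − 305.0 = 138.5·ln 18.76 − 305.0 = 138.5·2.9317 − 305.0 = 101.044.
Rounded: (255, 173, 101).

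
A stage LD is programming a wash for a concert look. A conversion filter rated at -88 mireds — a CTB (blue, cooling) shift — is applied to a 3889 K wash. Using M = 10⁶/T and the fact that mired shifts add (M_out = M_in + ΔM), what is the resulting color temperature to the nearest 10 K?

M_in = 10⁶/3889 = 257.14 mireds.
M_out = 257.14 + (-88) = 169.14 mireds.
T_out = 10⁶/169.14 = 5912.4 K → 5910 K.

5910 K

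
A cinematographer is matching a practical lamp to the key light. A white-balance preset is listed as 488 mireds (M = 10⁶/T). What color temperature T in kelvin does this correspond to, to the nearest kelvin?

T = 10⁶ / 488 = 2049.18 K → 2049 K.

2049 K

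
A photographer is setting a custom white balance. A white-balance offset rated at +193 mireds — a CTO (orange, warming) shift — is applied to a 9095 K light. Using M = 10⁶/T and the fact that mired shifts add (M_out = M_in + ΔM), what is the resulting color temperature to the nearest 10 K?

3300 K

M_in = 10⁶/9095 = 109.95 mireds.
M_out = 109.95 + (+193) = 302.95 mireds.
T_out = 10⁶/302.95 = 3300.9 K → 3300 K.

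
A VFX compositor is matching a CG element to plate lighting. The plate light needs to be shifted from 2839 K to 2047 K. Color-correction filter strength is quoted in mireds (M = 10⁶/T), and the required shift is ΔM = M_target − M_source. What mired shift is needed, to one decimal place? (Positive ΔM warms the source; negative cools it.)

M_source = 10⁶/2839 = 352.237; M_target = 10⁶/2047 = 488.520.
ΔM = 488.520 − 352.237 = 136.283 → +136.3 mireds, a warming shift.

+136.3 mireds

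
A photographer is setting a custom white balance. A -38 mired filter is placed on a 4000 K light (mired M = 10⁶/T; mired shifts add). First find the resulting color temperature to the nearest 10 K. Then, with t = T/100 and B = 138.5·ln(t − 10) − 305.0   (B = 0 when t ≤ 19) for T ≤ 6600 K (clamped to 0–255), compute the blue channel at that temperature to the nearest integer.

196

M_in = 10⁶/4000 = 250.00; M_out = 250.00 + (-38) = 212.00.
T_out = 10⁶/212.00 = 4717.0 K → 4720 K; t = 47.2.
B = 138.5·ln(47.2 − 10) − 305.0 = 138.5·ln 37.2 − 305.0 = 138.5·3.6163 − 305.0 = 195.859.
Rounded: 196.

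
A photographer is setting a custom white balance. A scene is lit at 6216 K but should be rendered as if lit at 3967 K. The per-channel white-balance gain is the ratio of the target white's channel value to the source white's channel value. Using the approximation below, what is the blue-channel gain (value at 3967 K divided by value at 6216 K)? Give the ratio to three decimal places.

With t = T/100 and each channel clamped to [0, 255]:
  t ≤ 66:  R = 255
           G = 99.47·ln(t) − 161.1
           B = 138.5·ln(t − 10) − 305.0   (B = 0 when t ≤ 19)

At 6216 K (t = 62.16):
  B = 138.5·ln(62.16 − 10) − 305.0 = 138.5·ln 52.16 − 305.0 = 138.5·3.9543 − 305.0 = 242.673.
At 3967 K (t = 39.67):
  B = 138.5·ln(39.67 − 10) − 305.0 = 138.5·ln 29.67 − 305.0 = 138.5·3.3901 − 305.0 = 164.534.
Gain = 164.534 / 242.673 = 0.6780 → 0.678.

0.678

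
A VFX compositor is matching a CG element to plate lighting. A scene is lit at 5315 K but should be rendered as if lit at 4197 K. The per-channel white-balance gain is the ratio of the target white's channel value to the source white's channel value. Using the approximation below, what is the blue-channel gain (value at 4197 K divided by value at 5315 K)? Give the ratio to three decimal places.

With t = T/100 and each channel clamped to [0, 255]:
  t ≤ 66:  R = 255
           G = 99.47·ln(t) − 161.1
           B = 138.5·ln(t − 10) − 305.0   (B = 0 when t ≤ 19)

0.808

At 5315 K (t = 53.15):
  B = 138.5·ln(53.15 − 10) − 305.0 = 138.5·ln 43.15 − 305.0 = 138.5·3.7647 − 305.0 = 216.409.
At 4197 K (t = 41.97):
  B = 138.5·ln(41.97 − 10) − 305.0 = 138.5·ln 31.97 − 305.0 = 138.5·3.4648 − 305.0 = 174.875.
Gain = 174.875 / 216.409 = 0.8081 → 0.808.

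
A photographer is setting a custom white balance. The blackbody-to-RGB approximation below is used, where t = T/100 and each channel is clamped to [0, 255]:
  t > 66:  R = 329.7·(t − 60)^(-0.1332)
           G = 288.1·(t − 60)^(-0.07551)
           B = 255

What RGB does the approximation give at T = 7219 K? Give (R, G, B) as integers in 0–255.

t = 7219/100 = 72.19; the t > 66 branch applies.
R = 329.7·(72.19 − 60)^(-0.1332) = 329.7·12.19^(-0.1332) = 329.7·0.71671 = 236.300.
G = 288.1·(72.19 − 60)^(-0.07551) = 288.1·12.19^(-0.07551) = 288.1·0.82793 = 238.528.
B = 255 by definition for t > 66.
Rounded: (236, 239, 255).

(236, 239, 255)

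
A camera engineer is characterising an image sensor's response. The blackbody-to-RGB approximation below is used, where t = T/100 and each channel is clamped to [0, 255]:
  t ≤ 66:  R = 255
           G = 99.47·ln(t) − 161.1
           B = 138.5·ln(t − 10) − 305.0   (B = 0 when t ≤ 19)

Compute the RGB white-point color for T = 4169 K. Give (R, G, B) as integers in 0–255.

(255, 210, 174)

t = 4169/100 = 41.69; the t ≤ 66 branch applies.
R = 255 by definition for t ≤ 66.
G = 99.47·ln 41.69 − 161.1 = 99.47·3.7303 − 161.1 = 209.949.
B = 138.5·ln(41.69 − 10) − 305.0 = 138.5·ln 31.69 − 305.0 = 138.5·3.4560 − 305.0 = 173.656.
Rounded: (255, 210, 174).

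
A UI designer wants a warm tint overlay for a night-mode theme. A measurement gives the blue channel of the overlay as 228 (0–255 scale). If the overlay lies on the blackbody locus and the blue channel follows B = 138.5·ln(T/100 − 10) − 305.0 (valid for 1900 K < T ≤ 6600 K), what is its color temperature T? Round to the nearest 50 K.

5700 K

ln(t − 10) = (228 + 305.0) / 138.5 = 3.8484.
t − 10 = e^3.8484 = 46.917, so t = 56.917.
T = 100·t = 5692 K → 5700 K to the nearest 50 K.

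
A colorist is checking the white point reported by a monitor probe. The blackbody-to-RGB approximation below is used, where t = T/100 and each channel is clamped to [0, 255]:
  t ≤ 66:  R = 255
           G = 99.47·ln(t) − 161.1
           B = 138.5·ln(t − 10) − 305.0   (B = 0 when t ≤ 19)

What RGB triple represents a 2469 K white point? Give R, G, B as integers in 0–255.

t = 2469/100 = 24.69; the t ≤ 66 branch applies.
R = 255 by definition for t ≤ 66.
G = 99.47·ln 24.69 − 161.1 = 99.47·3.2064 − 161.1 = 157.840.
B = 138.5·ln(24.69 − 10) − 305.0 = 138.5·ln 14.69 − 305.0 = 138.5·2.6872 − 305.0 = 67.173.
Rounded: (255, 158, 67).

R=255, G=158, B=67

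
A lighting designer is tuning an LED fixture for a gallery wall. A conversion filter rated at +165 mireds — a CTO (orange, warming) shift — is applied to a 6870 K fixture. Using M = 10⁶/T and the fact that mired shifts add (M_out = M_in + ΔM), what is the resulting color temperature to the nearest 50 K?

M_in = 10⁶/6870 = 145.56 mireds.
M_out = 145.56 + (+165) = 310.56 mireds.
T_out = 10⁶/310.56 = 3220.0 K → 3200 K.

3200 K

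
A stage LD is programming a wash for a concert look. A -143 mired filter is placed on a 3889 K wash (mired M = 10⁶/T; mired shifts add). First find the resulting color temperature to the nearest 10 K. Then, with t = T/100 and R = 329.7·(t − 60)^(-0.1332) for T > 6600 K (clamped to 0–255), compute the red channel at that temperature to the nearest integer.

M_in = 10⁶/3889 = 257.14; M_out = 257.14 + (-143) = 114.14.
T_out = 10⁶/114.14 = 8761.5 K → 8760 K; t = 87.6.
R = 329.7·(87.6 − 60)^(-0.1332) = 329.7·27.6^(-0.1332) = 329.7·0.64279 = 211.929.
Rounded: 212.

212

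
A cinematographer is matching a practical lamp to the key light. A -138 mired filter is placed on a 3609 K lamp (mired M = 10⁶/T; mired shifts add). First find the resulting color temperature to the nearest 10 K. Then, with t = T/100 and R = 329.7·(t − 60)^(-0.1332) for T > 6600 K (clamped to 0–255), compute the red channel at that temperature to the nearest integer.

M_in = 10⁶/3609 = 277.09; M_out = 277.09 + (-138) = 139.09.
T_out = 10⁶/139.09 = 7189.8 K → 7190 K; t = 71.9.
R = 329.7·(71.9 − 60)^(-0.1332) = 329.7·11.9^(-0.1332) = 329.7·0.71901 = 237.059.
Rounded: 237.

237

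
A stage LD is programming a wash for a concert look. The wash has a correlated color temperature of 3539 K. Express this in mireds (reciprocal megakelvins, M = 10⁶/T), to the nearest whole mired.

M = 10⁶ / 3539 = 282.566 → 283 mireds.

283 mireds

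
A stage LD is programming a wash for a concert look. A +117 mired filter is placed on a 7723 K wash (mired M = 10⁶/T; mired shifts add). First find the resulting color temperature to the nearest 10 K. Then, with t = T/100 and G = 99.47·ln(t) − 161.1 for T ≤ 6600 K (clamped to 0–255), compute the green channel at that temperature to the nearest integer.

207

M_in = 10⁶/7723 = 129.48; M_out = 129.48 + (+117) = 246.48.
T_out = 10⁶/246.48 = 4057.1 K → 4060 K; t = 40.6.
G = 99.47·ln 40.6 − 161.1 = 99.47·3.7038 − 161.1 = 207.314.
Rounded: 207.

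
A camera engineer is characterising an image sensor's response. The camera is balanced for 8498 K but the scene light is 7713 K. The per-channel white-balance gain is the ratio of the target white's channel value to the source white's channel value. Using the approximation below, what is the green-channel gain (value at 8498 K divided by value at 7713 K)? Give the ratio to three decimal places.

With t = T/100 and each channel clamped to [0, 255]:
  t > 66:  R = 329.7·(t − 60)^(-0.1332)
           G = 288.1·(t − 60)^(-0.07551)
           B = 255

0.972

At 7713 K (t = 77.13):
  G = 288.1·(77.13 − 60)^(-0.07551) = 288.1·17.13^(-0.07551) = 288.1·0.80694 = 232.478.
At 8498 K (t = 84.98):
  G = 288.1·(84.98 − 60)^(-0.07551) = 288.1·24.98^(-0.07551) = 288.1·0.78427 = 225.949.
Gain = 225.949 / 232.478 = 0.9719 → 0.972.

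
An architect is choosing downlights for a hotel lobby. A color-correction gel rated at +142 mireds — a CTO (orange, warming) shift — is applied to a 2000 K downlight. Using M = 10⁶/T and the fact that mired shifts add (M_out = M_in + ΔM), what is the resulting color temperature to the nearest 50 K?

M_in = 10⁶/2000 = 500.00 mireds.
M_out = 500.00 + (+142) = 642.00 mireds.
T_out = 10⁶/642.00 = 1557.6 K → 1550 K.

1550 K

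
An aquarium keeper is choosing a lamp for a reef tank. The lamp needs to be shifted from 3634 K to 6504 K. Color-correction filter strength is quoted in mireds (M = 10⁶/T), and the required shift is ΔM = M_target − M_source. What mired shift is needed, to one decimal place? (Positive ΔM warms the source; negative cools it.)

-121.4 mireds

M_source = 10⁶/3634 = 275.179; M_target = 10⁶/6504 = 153.752.
ΔM = 153.752 − 275.179 = -121.427 → -121.4 mireds, a cooling shift.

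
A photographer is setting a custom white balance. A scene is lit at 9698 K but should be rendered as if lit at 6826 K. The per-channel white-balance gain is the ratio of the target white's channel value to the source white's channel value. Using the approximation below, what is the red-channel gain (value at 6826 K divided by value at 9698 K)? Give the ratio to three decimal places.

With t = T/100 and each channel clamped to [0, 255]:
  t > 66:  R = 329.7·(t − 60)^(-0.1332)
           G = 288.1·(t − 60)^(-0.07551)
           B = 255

At 9698 K (t = 96.98):
  R = 329.7·(96.98 − 60)^(-0.1332) = 329.7·36.98^(-0.1332) = 329.7·0.61823 = 203.829.
At 6826 K (t = 68.26):
  R = 329.7·(68.26 − 60)^(-0.1332) = 329.7·8.26^(-0.1332) = 329.7·0.75485 = 248.873.
Gain = 248.873 / 203.829 = 1.2210 → 1.221.

1.221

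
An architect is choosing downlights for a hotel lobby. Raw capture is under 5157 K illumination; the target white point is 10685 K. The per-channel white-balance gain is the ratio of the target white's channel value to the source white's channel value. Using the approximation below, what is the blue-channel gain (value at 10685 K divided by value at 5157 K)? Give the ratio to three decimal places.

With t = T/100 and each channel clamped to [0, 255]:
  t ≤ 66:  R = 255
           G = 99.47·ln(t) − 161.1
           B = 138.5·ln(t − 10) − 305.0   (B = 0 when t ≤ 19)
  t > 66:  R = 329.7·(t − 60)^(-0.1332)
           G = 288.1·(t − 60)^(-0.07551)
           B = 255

At 5157 K (t = 51.57):
  B = 138.5·ln(51.57 − 10) − 305.0 = 138.5·ln 41.57 − 305.0 = 138.5·3.7274 − 305.0 = 211.242.
At 10685 K (t = 106.85):
  B = 255 by definition for t > 66.
Gain = 255.000 / 211.242 = 1.2071 → 1.207.

1.207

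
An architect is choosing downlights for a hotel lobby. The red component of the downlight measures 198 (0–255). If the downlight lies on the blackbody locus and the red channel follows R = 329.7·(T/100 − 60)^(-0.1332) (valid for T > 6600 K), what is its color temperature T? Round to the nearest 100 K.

(t − 60)^(-0.1332) = 198/329.7 = 0.60055.
t − 60 = 0.60055^(1/-0.1332) = 0.60055^(-7.508) = 45.980, so t = 105.980.
T = 100·t = 10598 K → 10600 K to the nearest 100 K.

10600 K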